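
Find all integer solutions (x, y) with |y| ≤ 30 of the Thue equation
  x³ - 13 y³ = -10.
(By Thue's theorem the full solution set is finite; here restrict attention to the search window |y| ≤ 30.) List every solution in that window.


The equation is x³ - 13y³ = -10. For fixed y, x³ = 13·y³ − 10, so a solution requires the RHS to be a perfect cube.
Strategy: iterate y from -30 to 30, compute RHS = 13·y³ − 10, and check whether it is a (positive or negative) perfect cube.
Check small values of y:
  y = 0: RHS = -10 is not a perfect cube.
  y = 1: RHS = 3 is not a perfect cube.
  y = -1: RHS = -23 is not a perfect cube.
  y = 2: RHS = 94 is not a perfect cube.
  y = -2: RHS = -114 is not a perfect cube.
  y = 3: RHS = 341 is not a perfect cube.
  y = -3: RHS = -361 is not a perfect cube.
Continuing the search up to |y| = 30 finds no solutions either.
No (x, y) in the scanned range satisfies the equation.

No integer solutions with |y| ≤ 30.


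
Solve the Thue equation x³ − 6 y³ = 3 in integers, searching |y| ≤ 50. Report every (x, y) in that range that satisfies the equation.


The equation is x³ - 6y³ = 3. For fixed y, x³ = 6·y³ + 3, so a solution requires the RHS to be a perfect cube.
Strategy: iterate y from -50 to 50, compute RHS = 6·y³ + 3, and check whether it is a (positive or negative) perfect cube.
Check small values of y:
  y = 0: RHS = 3 is not a perfect cube.
  y = 1: RHS = 9 is not a perfect cube.
  y = -1: RHS = -3 is not a perfect cube.
  y = 2: RHS = 51 is not a perfect cube.
  y = -2: RHS = -45 is not a perfect cube.
  y = 3: RHS = 165 is not a perfect cube.
  y = -3: RHS = -159 is not a perfect cube.
Continuing the search up to |y| = 50 finds no solutions either.
No (x, y) in the scanned range satisfies the equation.

No integer solutions with |y| ≤ 50.


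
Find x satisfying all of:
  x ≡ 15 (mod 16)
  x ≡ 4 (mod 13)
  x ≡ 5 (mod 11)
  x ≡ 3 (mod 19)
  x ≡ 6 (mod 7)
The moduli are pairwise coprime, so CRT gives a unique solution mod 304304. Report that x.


Product of moduli M = 16 · 13 · 11 · 19 · 7 = 304304.
Merge one congruence at a time:
  Start: x ≡ 15 (mod 16).
  Combine with x ≡ 4 (mod 13); new modulus lcm = 208.
    Write x = 15 + 16·t and substitute into x ≡ 4 (mod 13): 16·t ≡ 4 − 15 = -11 (mod 13).
    Reduce coefficients mod 13: 3·t ≡ 2 (mod 13).
    The inverse of 3 mod 13 is 9 (since 3·9 = 27 = 2·13 + 1), so t ≡ 9·2 = 18 ≡ 5 (mod 13).
    Then x = 15 + 16·5 = 95, valid modulo lcm(16, 13) = 208: x ≡ 95 (mod 208).
  Combine with x ≡ 5 (mod 11); new modulus lcm = 2288.
    Write x = 95 + 208·t and substitute into x ≡ 5 (mod 11): 208·t ≡ 5 − 95 = -90 (mod 11).
    Reduce coefficients mod 11: 10·t ≡ 9 (mod 11).
    The inverse of 10 mod 11 is 10 (since 10·10 = 100 = 9·11 + 1), so t ≡ 10·9 = 90 ≡ 2 (mod 11).
    Then x = 95 + 208·2 = 511, valid modulo lcm(208, 11) = 2288: x ≡ 511 (mod 2288).
  Combine with x ≡ 3 (mod 19); new modulus lcm = 43472.
    Write x = 511 + 2288·t and substitute into x ≡ 3 (mod 19): 2288·t ≡ 3 − 511 = -508 (mod 19).
    Reduce coefficients mod 19: 8·t ≡ 5 (mod 19).
    The inverse of 8 mod 19 is 12 (since 8·12 = 96 = 5·19 + 1), so t ≡ 12·5 = 60 ≡ 3 (mod 19).
    Then x = 511 + 2288·3 = 7375, valid modulo lcm(2288, 19) = 43472: x ≡ 7375 (mod 43472).
  Combine with x ≡ 6 (mod 7); new modulus lcm = 304304.
    Write x = 7375 + 43472·t and substitute into x ≡ 6 (mod 7): 43472·t ≡ 6 − 7375 = -7369 (mod 7).
    Reduce coefficients mod 7: 2·t ≡ 2 (mod 7).
    The inverse of 2 mod 7 is 4 (since 2·4 = 8 = 1·7 + 1), so t ≡ 4·2 = 8 ≡ 1 (mod 7).
    Then x = 7375 + 43472·1 = 50847, valid modulo lcm(43472, 7) = 304304: x ≡ 50847 (mod 304304).
Verify against each original: 50847 mod 16 = 15, 50847 mod 13 = 4, 50847 mod 11 = 5, 50847 mod 19 = 3, 50847 mod 7 = 6.

x ≡ 50847 (mod 304304).


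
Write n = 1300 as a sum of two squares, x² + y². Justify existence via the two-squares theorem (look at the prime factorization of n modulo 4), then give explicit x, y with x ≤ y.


Step 1: Factor n = 1300 = 2^2 · 5^2 · 13.
Step 2: Check the mod-4 condition on each prime factor: 2 = 2 (special); 5 ≡ 1 (mod 4), exponent 2; 13 ≡ 1 (mod 4), exponent 1.
All primes ≡ 3 (mod 4) appear to even exponent (or don't appear), so by the two-squares theorem n IS expressible as a sum of two squares.
Step 3: Build a representation. Group n = k² · m with k = 2 and m = 5 · 5 · 13 = 325 (a product of primes ≡ 1 (mod 4)); a representation of m scales to one of n via (k·x)² + (k·y)² = k²(x² + y²). Each prime p ≡ 1 (mod 4) is itself a sum of two squares; find a² by testing p − a² for a perfect square:
  5: 5 − 1² = 4 = 2² ⇒ 5 = 1² + 2².
  13: 13 − 1² = 12, 13 − 2² = 9 = 3² ⇒ 13 = 2² + 3².
  Combine using the Brahmagupta–Fibonacci identity (a² + b²)(c² + d²) = (ac − bd)² + (ad + bc)² = (ac + bd)² + (ad − bc)²:
  5 · 5 = 25: from (1² + 2²)(1² + 2²), take (1·1 − 2·2, 1·2 + 2·1) = (1 − 4, 2 + 2) = (-3, 4); dropping signs (only squares matter) gives (3, 4); check 3² + 4² = 9 + 16 = 25 ✓.
  25 · 13 = 325: from (3² + 4²)(2² + 3²), take (3·2 − 4·3, 3·3 + 4·2) = (6 − 12, 9 + 8) = (-6, 17); dropping signs (only squares matter) gives (6, 17); check 6² + 17² = 36 + 289 = 325 ✓.
  Scale by k = 2: (2·6, 2·17) = (12, 34).
Step 4: Order so x ≤ y and verify: 12² + 34² = 144 + 1156 = 1300 = n. ✓

n = 1300 = 12² + 34² (one valid representation with x ≤ y).


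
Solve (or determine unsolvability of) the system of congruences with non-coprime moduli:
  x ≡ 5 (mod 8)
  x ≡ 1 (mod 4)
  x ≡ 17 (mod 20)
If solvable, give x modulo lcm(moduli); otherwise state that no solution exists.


Moduli 8, 4, 20 are not pairwise coprime, so CRT works modulo lcm(m_i) when all pairwise compatibility conditions hold.
Pairwise compatibility: gcd(m_i, m_j) must divide a_i - a_j for every pair.
Merge one congruence at a time:
  Start: x ≡ 5 (mod 8).
  Combine with x ≡ 1 (mod 4): gcd(8, 4) = 4; 1 - 5 = -4, which IS divisible by 4, so compatible.
    Write x = 5 + 8·t and substitute into x ≡ 1 (mod 4): 8·t ≡ 1 − 5 = -4 (mod 4).
    Divide the congruence (and modulus) by g = 4: 2·t ≡ -1 (mod 1).
    Modulo 1 every t works; take t = 0.
    Then x = 5 + 8·0 = 5, valid modulo lcm(8, 4) = 8: x ≡ 5 (mod 8).
  Combine with x ≡ 17 (mod 20): gcd(8, 20) = 4; 17 - 5 = 12, which IS divisible by 4, so compatible.
    Write x = 5 + 8·t and substitute into x ≡ 17 (mod 20): 8·t ≡ 17 − 5 = 12 (mod 20).
    Divide the congruence (and modulus) by g = 4: 2·t ≡ 3 (mod 5).
    The inverse of 2 mod 5 is 3 (since 2·3 = 6 = 1·5 + 1), so t ≡ 3·3 = 9 ≡ 4 (mod 5).
    Then x = 5 + 8·4 = 37, valid modulo lcm(8, 20) = 40: x ≡ 37 (mod 40).
Verify: 37 mod 8 = 5, 37 mod 4 = 1, 37 mod 20 = 17.

x ≡ 37 (mod 40).


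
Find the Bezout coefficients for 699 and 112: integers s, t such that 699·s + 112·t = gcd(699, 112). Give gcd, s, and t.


Euclidean algorithm on (699, 112) — divide until remainder is 0:
  699 = 6 · 112 + 27
  112 = 4 · 27 + 4
  27 = 6 · 4 + 3
  4 = 1 · 3 + 1
  3 = 3 · 1 + 0
gcd(699, 112) = 1.
Track Bezout coefficients alongside the remainders: start with r₀ = 699 = a·1 + b·0 (s = 1, t = 0) and r₁ = 112 = a·0 + b·1 (s = 0, t = 1); each new remainder r_{k+1} = r_{k-1} − q_k·r_k inherits s_{k+1} = s_{k-1} − q_k·s_k, t_{k+1} = t_{k-1} − q_k·t_k, so r_k = a·s_k + b·t_k at every step:
  q = 6: r = 27, s = 1 − 6·0 = 1, t = 0 − 6·1 = -6  (check: 699·1 + 112·(-6) = 27)
  q = 4: r = 4, s = 0 − 4·1 = -4, t = 1 − 4·(-6) = 25  (check: 699·(-4) + 112·25 = 4)
  q = 6: r = 3, s = 1 − 6·(-4) = 25, t = -6 − 6·25 = -156  (check: 699·25 + 112·(-156) = 3)
  q = 1: r = 1, s = -4 − 1·25 = -29, t = 25 − 1·(-156) = 181  (check: 699·(-29) + 112·181 = 1)
The row with r = 1 (the gcd) gives the Bezout coefficients s = -29, t = 181.
Result: 699 · (-29) + 112 · (181) = 1.

gcd(699, 112) = 1; s = -29, t = 181 (check: 699·(-29) + 112·181 = 1).


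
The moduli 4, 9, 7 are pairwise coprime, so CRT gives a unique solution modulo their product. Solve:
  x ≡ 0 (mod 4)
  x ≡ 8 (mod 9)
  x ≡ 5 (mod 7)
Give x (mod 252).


Moduli 4, 9, 7 are pairwise coprime; by CRT there is a unique solution modulo M = 4 · 9 · 7 = 252.
Solve pairwise, accumulating the modulus:
  Start with x ≡ 0 (mod 4).
  Combine with x ≡ 8 (mod 9): since gcd(4, 9) = 1, we get a unique residue mod 36.
    Write x = 0 + 4·t and substitute into x ≡ 8 (mod 9): 4·t ≡ 8 − 0 = 8 (mod 9).
    The inverse of 4 mod 9 is 7 (since 4·7 = 28 = 3·9 + 1), so t ≡ 7·8 = 56 ≡ 2 (mod 9).
    Then x = 0 + 4·2 = 8, valid modulo lcm(4, 9) = 36: x ≡ 8 (mod 36).
  Combine with x ≡ 5 (mod 7): since gcd(36, 7) = 1, we get a unique residue mod 252.
    Write x = 8 + 36·t and substitute into x ≡ 5 (mod 7): 36·t ≡ 5 − 8 = -3 (mod 7).
    Reduce coefficients mod 7: 1·t ≡ 4 (mod 7).
    So t ≡ 4 (mod 7).
    Then x = 8 + 36·4 = 152, valid modulo lcm(36, 7) = 252: x ≡ 152 (mod 252).
Verify: 152 mod 4 = 0 ✓, 152 mod 9 = 8 ✓, 152 mod 7 = 5 ✓.

x ≡ 152 (mod 252).


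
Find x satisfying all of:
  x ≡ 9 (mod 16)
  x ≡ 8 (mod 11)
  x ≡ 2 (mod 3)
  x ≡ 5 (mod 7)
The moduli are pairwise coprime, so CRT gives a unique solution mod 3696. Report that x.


Product of moduli M = 16 · 11 · 3 · 7 = 3696.
Merge one congruence at a time:
  Start: x ≡ 9 (mod 16).
  Combine with x ≡ 8 (mod 11); new modulus lcm = 176.
    Write x = 9 + 16·t and substitute into x ≡ 8 (mod 11): 16·t ≡ 8 − 9 = -1 (mod 11).
    Reduce coefficients mod 11: 5·t ≡ 10 (mod 11).
    The inverse of 5 mod 11 is 9 (since 5·9 = 45 = 4·11 + 1), so t ≡ 9·10 = 90 ≡ 2 (mod 11).
    Then x = 9 + 16·2 = 41, valid modulo lcm(16, 11) = 176: x ≡ 41 (mod 176).
  Combine with x ≡ 2 (mod 3); new modulus lcm = 528.
    Write x = 41 + 176·t and substitute into x ≡ 2 (mod 3): 176·t ≡ 2 − 41 = -39 (mod 3).
    Reduce coefficients mod 3: 2·t ≡ 0 (mod 3).
    The inverse of 2 mod 3 is 2 (since 2·2 = 4 = 1·3 + 1), so t ≡ 2·0 = 0 ≡ 0 (mod 3).
    Then x = 41 + 176·0 = 41, valid modulo lcm(176, 3) = 528: x ≡ 41 (mod 528).
  Combine with x ≡ 5 (mod 7); new modulus lcm = 3696.
    Write x = 41 + 528·t and substitute into x ≡ 5 (mod 7): 528·t ≡ 5 − 41 = -36 (mod 7).
    Reduce coefficients mod 7: 3·t ≡ 6 (mod 7).
    The inverse of 3 mod 7 is 5 (since 3·5 = 15 = 2·7 + 1), so t ≡ 5·6 = 30 ≡ 2 (mod 7).
    Then x = 41 + 528·2 = 1097, valid modulo lcm(528, 7) = 3696: x ≡ 1097 (mod 3696).
Verify against each original: 1097 mod 16 = 9, 1097 mod 11 = 8, 1097 mod 3 = 2, 1097 mod 7 = 5.

x ≡ 1097 (mod 3696).


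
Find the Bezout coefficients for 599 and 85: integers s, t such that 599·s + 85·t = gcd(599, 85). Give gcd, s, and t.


Euclidean algorithm on (599, 85) — divide until remainder is 0:
  599 = 7 · 85 + 4
  85 = 21 · 4 + 1
  4 = 4 · 1 + 0
gcd(599, 85) = 1.
Track Bezout coefficients alongside the remainders: start with r₀ = 599 = a·1 + b·0 (s = 1, t = 0) and r₁ = 85 = a·0 + b·1 (s = 0, t = 1); each new remainder r_{k+1} = r_{k-1} − q_k·r_k inherits s_{k+1} = s_{k-1} − q_k·s_k, t_{k+1} = t_{k-1} − q_k·t_k, so r_k = a·s_k + b·t_k at every step:
  q = 7: r = 4, s = 1 − 7·0 = 1, t = 0 − 7·1 = -7  (check: 599·1 + 85·(-7) = 4)
  q = 21: r = 1, s = 0 − 21·1 = -21, t = 1 − 21·(-7) = 148  (check: 599·(-21) + 85·148 = 1)
The row with r = 1 (the gcd) gives the Bezout coefficients s = -21, t = 148.
Result: 599 · (-21) + 85 · (148) = 1.

gcd(599, 85) = 1; s = -21, t = 148 (check: 599·(-21) + 85·148 = 1).


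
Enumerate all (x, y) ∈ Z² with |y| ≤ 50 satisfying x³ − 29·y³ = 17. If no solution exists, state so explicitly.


The equation is x³ - 29y³ = 17. For fixed y, x³ = 29·y³ + 17, so a solution requires the RHS to be a perfect cube.
Strategy: iterate y from -50 to 50, compute RHS = 29·y³ + 17, and check whether it is a (positive or negative) perfect cube.
Check small values of y:
  y = 0: RHS = 17 is not a perfect cube.
  y = 1: RHS = 46 is not a perfect cube.
  y = -1: RHS = -12 is not a perfect cube.
  y = 2: RHS = 249 is not a perfect cube.
  y = -2: RHS = -215 is not a perfect cube.
  y = 3: RHS = 800 is not a perfect cube.
  y = -3: RHS = -766 is not a perfect cube.
Continuing the search up to |y| = 50 finds no solutions either.
No (x, y) in the scanned range satisfies the equation.

No integer solutions with |y| ≤ 50.


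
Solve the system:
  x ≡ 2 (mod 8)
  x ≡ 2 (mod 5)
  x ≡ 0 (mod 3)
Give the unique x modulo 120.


Moduli 8, 5, 3 are pairwise coprime; by CRT there is a unique solution modulo M = 8 · 5 · 3 = 120.
Solve pairwise, accumulating the modulus:
  Start with x ≡ 2 (mod 8).
  Combine with x ≡ 2 (mod 5): since gcd(8, 5) = 1, we get a unique residue mod 40.
    Write x = 2 + 8·t and substitute into x ≡ 2 (mod 5): 8·t ≡ 2 − 2 = 0 (mod 5).
    Reduce coefficients mod 5: 3·t ≡ 0 (mod 5).
    The inverse of 3 mod 5 is 2 (since 3·2 = 6 = 1·5 + 1), so t ≡ 2·0 = 0 ≡ 0 (mod 5).
    Then x = 2 + 8·0 = 2, valid modulo lcm(8, 5) = 40: x ≡ 2 (mod 40).
  Combine with x ≡ 0 (mod 3): since gcd(40, 3) = 1, we get a unique residue mod 120.
    Write x = 2 + 40·t and substitute into x ≡ 0 (mod 3): 40·t ≡ 0 − 2 = -2 (mod 3).
    Reduce coefficients mod 3: 1·t ≡ 1 (mod 3).
    So t ≡ 1 (mod 3).
    Then x = 2 + 40·1 = 42, valid modulo lcm(40, 3) = 120: x ≡ 42 (mod 120).
Verify: 42 mod 8 = 2 ✓, 42 mod 5 = 2 ✓, 42 mod 3 = 0 ✓.

x ≡ 42 (mod 120).


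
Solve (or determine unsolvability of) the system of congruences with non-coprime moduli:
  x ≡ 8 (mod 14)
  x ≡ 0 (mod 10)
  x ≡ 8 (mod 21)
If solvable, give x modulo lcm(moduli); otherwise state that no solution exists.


Moduli 14, 10, 21 are not pairwise coprime, so CRT works modulo lcm(m_i) when all pairwise compatibility conditions hold.
Pairwise compatibility: gcd(m_i, m_j) must divide a_i - a_j for every pair.
Merge one congruence at a time:
  Start: x ≡ 8 (mod 14).
  Combine with x ≡ 0 (mod 10): gcd(14, 10) = 2; 0 - 8 = -8, which IS divisible by 2, so compatible.
    Write x = 8 + 14·t and substitute into x ≡ 0 (mod 10): 14·t ≡ 0 − 8 = -8 (mod 10).
    Divide the congruence (and modulus) by g = 2: 7·t ≡ -4 (mod 5).
    Reduce coefficients mod 5: 2·t ≡ 1 (mod 5).
    The inverse of 2 mod 5 is 3 (since 2·3 = 6 = 1·5 + 1), so t ≡ 3·1 = 3 ≡ 3 (mod 5).
    Then x = 8 + 14·3 = 50, valid modulo lcm(14, 10) = 70: x ≡ 50 (mod 70).
  Combine with x ≡ 8 (mod 21): gcd(70, 21) = 7; 8 - 50 = -42, which IS divisible by 7, so compatible.
    Write x = 50 + 70·t and substitute into x ≡ 8 (mod 21): 70·t ≡ 8 − 50 = -42 (mod 21).
    Divide the congruence (and modulus) by g = 7: 10·t ≡ -6 (mod 3).
    Reduce coefficients mod 3: 1·t ≡ 0 (mod 3).
    So t ≡ 0 (mod 3).
    Then x = 50 + 70·0 = 50, valid modulo lcm(70, 21) = 210: x ≡ 50 (mod 210).
Verify: 50 mod 14 = 8, 50 mod 10 = 0, 50 mod 21 = 8.

x ≡ 50 (mod 210).


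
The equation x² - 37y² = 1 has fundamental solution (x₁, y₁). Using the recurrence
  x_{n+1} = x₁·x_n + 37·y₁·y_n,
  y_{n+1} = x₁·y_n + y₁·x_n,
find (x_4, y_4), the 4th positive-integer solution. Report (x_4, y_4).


Step 1: Find the fundamental solution (x₁, y₁) of x² - 37y² = 1.
  Expand √37 as a continued fraction. a₀ = ⌊√37⌋ = 6; iterate m_{k+1} = d_k·a_k − m_k, d_{k+1} = (37 − m_{k+1}²)/d_k, a_{k+1} = ⌊(a₀ + m_{k+1})/d_{k+1}⌋ (starting m₀ = 0, d₀ = 1), with convergents p_k = a_k·p_{k-1} + p_{k-2}, q_k = a_k·q_{k-1} + q_{k-2} (p₋₁ = 1, q₋₁ = 0):
  k = 0: a₀ = 6; p₀/q₀ = 6/1; p₀² − 37·q₀² = 36 − 37 = -1.
  k = 1: m = 6, d = 1, a = ⌊(6 + 6)/1⌋ = 12; p/q = (12·6 + 1)/(12·1 + 0) = 73/12; p² − 37·q² = 5329 − 5328 = 1.
  The first convergent with p² − 37·q² = 1 gives the fundamental solution (x₁, y₁) = (73, 12).
Step 2: Apply the recurrence (x_{n+1}, y_{n+1}) = (x₁x_n + 37y₁y_n, x₁y_n + y₁x_n) repeatedly.
  From (x_1, y_1) = (73, 12): x_2 = 73·73 + 37·12·12 = 10657; y_2 = 73·12 + 12·73 = 1752.
  From (x_2, y_2) = (10657, 1752): x_3 = 73·10657 + 37·12·1752 = 1555849; y_3 = 73·1752 + 12·10657 = 255780.
  From (x_3, y_3) = (1555849, 255780): x_4 = 73·1555849 + 37·12·255780 = 227143297; y_4 = 73·255780 + 12·1555849 = 37342128.
Step 3: Verify x_4² - 37·y_4² = 51594077372030209 - 51594077372030208 = 1 (should be 1). ✓

(x_1, y_1) = (73, 12); (x_4, y_4) = (227143297, 37342128).


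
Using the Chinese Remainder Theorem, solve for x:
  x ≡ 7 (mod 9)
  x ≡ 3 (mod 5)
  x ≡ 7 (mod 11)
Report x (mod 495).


Moduli 9, 5, 11 are pairwise coprime; by CRT there is a unique solution modulo M = 9 · 5 · 11 = 495.
Solve pairwise, accumulating the modulus:
  Start with x ≡ 7 (mod 9).
  Combine with x ≡ 3 (mod 5): since gcd(9, 5) = 1, we get a unique residue mod 45.
    Write x = 7 + 9·t and substitute into x ≡ 3 (mod 5): 9·t ≡ 3 − 7 = -4 (mod 5).
    Reduce coefficients mod 5: 4·t ≡ 1 (mod 5).
    The inverse of 4 mod 5 is 4 (since 4·4 = 16 = 3·5 + 1), so t ≡ 4·1 = 4 ≡ 4 (mod 5).
    Then x = 7 + 9·4 = 43, valid modulo lcm(9, 5) = 45: x ≡ 43 (mod 45).
  Combine with x ≡ 7 (mod 11): since gcd(45, 11) = 1, we get a unique residue mod 495.
    Write x = 43 + 45·t and substitute into x ≡ 7 (mod 11): 45·t ≡ 7 − 43 = -36 (mod 11).
    Reduce coefficients mod 11: 1·t ≡ 8 (mod 11).
    So t ≡ 8 (mod 11).
    Then x = 43 + 45·8 = 403, valid modulo lcm(45, 11) = 495: x ≡ 403 (mod 495).
Verify: 403 mod 9 = 7 ✓, 403 mod 5 = 3 ✓, 403 mod 11 = 7 ✓.

x ≡ 403 (mod 495).


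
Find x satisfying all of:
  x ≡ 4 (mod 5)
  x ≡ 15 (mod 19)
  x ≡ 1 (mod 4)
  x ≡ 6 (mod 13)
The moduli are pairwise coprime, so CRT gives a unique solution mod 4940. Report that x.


Product of moduli M = 5 · 19 · 4 · 13 = 4940.
Merge one congruence at a time:
  Start: x ≡ 4 (mod 5).
  Combine with x ≡ 15 (mod 19); new modulus lcm = 95.
    Write x = 4 + 5·t and substitute into x ≡ 15 (mod 19): 5·t ≡ 15 − 4 = 11 (mod 19).
    The inverse of 5 mod 19 is 4 (since 5·4 = 20 = 1·19 + 1), so t ≡ 4·11 = 44 ≡ 6 (mod 19).
    Then x = 4 + 5·6 = 34, valid modulo lcm(5, 19) = 95: x ≡ 34 (mod 95).
  Combine with x ≡ 1 (mod 4); new modulus lcm = 380.
    Write x = 34 + 95·t and substitute into x ≡ 1 (mod 4): 95·t ≡ 1 − 34 = -33 (mod 4).
    Reduce coefficients mod 4: 3·t ≡ 3 (mod 4).
    The inverse of 3 mod 4 is 3 (since 3·3 = 9 = 2·4 + 1), so t ≡ 3·3 = 9 ≡ 1 (mod 4).
    Then x = 34 + 95·1 = 129, valid modulo lcm(95, 4) = 380: x ≡ 129 (mod 380).
  Combine with x ≡ 6 (mod 13); new modulus lcm = 4940.
    Write x = 129 + 380·t and substitute into x ≡ 6 (mod 13): 380·t ≡ 6 − 129 = -123 (mod 13).
    Reduce coefficients mod 13: 3·t ≡ 7 (mod 13).
    The inverse of 3 mod 13 is 9 (since 3·9 = 27 = 2·13 + 1), so t ≡ 9·7 = 63 ≡ 11 (mod 13).
    Then x = 129 + 380·11 = 4309, valid modulo lcm(380, 13) = 4940: x ≡ 4309 (mod 4940).
Verify against each original: 4309 mod 5 = 4, 4309 mod 19 = 15, 4309 mod 4 = 1, 4309 mod 13 = 6.

x ≡ 4309 (mod 4940).


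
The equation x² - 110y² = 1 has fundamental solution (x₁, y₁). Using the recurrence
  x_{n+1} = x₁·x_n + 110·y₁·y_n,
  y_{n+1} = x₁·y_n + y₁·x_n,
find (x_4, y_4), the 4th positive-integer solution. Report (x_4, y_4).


Step 1: Find the fundamental solution (x₁, y₁) of x² - 110y² = 1.
  Expand √110 as a continued fraction. a₀ = ⌊√110⌋ = 10; iterate m_{k+1} = d_k·a_k − m_k, d_{k+1} = (110 − m_{k+1}²)/d_k, a_{k+1} = ⌊(a₀ + m_{k+1})/d_{k+1}⌋ (starting m₀ = 0, d₀ = 1), with convergents p_k = a_k·p_{k-1} + p_{k-2}, q_k = a_k·q_{k-1} + q_{k-2} (p₋₁ = 1, q₋₁ = 0):
  k = 0: a₀ = 10; p₀/q₀ = 10/1; p₀² − 110·q₀² = 100 − 110 = -10.
  k = 1: m = 10, d = 10, a = ⌊(10 + 10)/10⌋ = 2; p/q = (2·10 + 1)/(2·1 + 0) = 21/2; p² − 110·q² = 441 − 440 = 1.
  The first convergent with p² − 110·q² = 1 gives the fundamental solution (x₁, y₁) = (21, 2).
Step 2: Apply the recurrence (x_{n+1}, y_{n+1}) = (x₁x_n + 110y₁y_n, x₁y_n + y₁x_n) repeatedly.
  From (x_1, y_1) = (21, 2): x_2 = 21·21 + 110·2·2 = 881; y_2 = 21·2 + 2·21 = 84.
  From (x_2, y_2) = (881, 84): x_3 = 21·881 + 110·2·84 = 36981; y_3 = 21·84 + 2·881 = 3526.
  From (x_3, y_3) = (36981, 3526): x_4 = 21·36981 + 110·2·3526 = 1552321; y_4 = 21·3526 + 2·36981 = 148008.
Step 3: Verify x_4² - 110·y_4² = 2409700487041 - 2409700487040 = 1 (should be 1). ✓

(x_1, y_1) = (21, 2); (x_4, y_4) = (1552321, 148008).


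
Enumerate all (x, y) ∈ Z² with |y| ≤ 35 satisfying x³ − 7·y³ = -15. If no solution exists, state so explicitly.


The equation is x³ - 7y³ = -15. For fixed y, x³ = 7·y³ − 15, so a solution requires the RHS to be a perfect cube.
Strategy: iterate y from -35 to 35, compute RHS = 7·y³ − 15, and check whether it is a (positive or negative) perfect cube.
Check small values of y:
  y = 0: RHS = -15 is not a perfect cube.
  y = 1: RHS = -8 = (-2)³ ⇒ x = -2 works.
  y = -1: RHS = -22 is not a perfect cube.
  y = 2: RHS = 41 is not a perfect cube.
  y = -2: RHS = -71 is not a perfect cube.
  y = 3: RHS = 174 is not a perfect cube.
  y = -3: RHS = -204 is not a perfect cube.
Continuing, at y = -23: RHS = -85184 = (-44)³ ⇒ x = -44 works.
Searching the remaining y in |y| ≤ 35 finds no further solutions.
Collected solutions: (-2, 1), (-44, -23).

Solutions (with |y| ≤ 35): (-2, 1), (-44, -23).


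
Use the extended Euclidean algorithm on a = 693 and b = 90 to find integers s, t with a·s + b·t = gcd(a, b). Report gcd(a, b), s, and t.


Euclidean algorithm on (693, 90) — divide until remainder is 0:
  693 = 7 · 90 + 63
  90 = 1 · 63 + 27
  63 = 2 · 27 + 9
  27 = 3 · 9 + 0
gcd(693, 90) = 9.
Track Bezout coefficients alongside the remainders: start with r₀ = 693 = a·1 + b·0 (s = 1, t = 0) and r₁ = 90 = a·0 + b·1 (s = 0, t = 1); each new remainder r_{k+1} = r_{k-1} − q_k·r_k inherits s_{k+1} = s_{k-1} − q_k·s_k, t_{k+1} = t_{k-1} − q_k·t_k, so r_k = a·s_k + b·t_k at every step:
  q = 7: r = 63, s = 1 − 7·0 = 1, t = 0 − 7·1 = -7  (check: 693·1 + 90·(-7) = 63)
  q = 1: r = 27, s = 0 − 1·1 = -1, t = 1 − 1·(-7) = 8  (check: 693·(-1) + 90·8 = 27)
  q = 2: r = 9, s = 1 − 2·(-1) = 3, t = -7 − 2·8 = -23  (check: 693·3 + 90·(-23) = 9)
The row with r = 9 (the gcd) gives the Bezout coefficients s = 3, t = -23.
Result: 693 · (3) + 90 · (-23) = 9.

gcd(693, 90) = 9; s = 3, t = -23 (check: 693·3 + 90·(-23) = 9).


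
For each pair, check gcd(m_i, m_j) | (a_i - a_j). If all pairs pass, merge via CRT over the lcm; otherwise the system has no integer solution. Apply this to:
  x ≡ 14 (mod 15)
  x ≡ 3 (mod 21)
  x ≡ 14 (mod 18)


Moduli 15, 21, 18 are not pairwise coprime, so CRT works modulo lcm(m_i) when all pairwise compatibility conditions hold.
Pairwise compatibility: gcd(m_i, m_j) must divide a_i - a_j for every pair.
Merge one congruence at a time:
  Start: x ≡ 14 (mod 15).
  Combine with x ≡ 3 (mod 21): gcd(15, 21) = 3, and 3 - 14 = -11 is NOT divisible by 3.
    ⇒ system is inconsistent (no integer solution).

No solution (the system is inconsistent).


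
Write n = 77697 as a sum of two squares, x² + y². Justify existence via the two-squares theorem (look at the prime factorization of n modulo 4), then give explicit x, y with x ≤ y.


Step 1: Factor n = 77697 = 3^2 · 89 · 97.
Step 2: Check the mod-4 condition on each prime factor: 3 ≡ 3 (mod 4), exponent 2 (must be even); 89 ≡ 1 (mod 4), exponent 1; 97 ≡ 1 (mod 4), exponent 1.
All primes ≡ 3 (mod 4) appear to even exponent (or don't appear), so by the two-squares theorem n IS expressible as a sum of two squares.
Step 3: Build a representation. Group n = k² · m with k = 3 and m = 89 · 97 = 8633 (a product of primes ≡ 1 (mod 4)); a representation of m scales to one of n via (k·x)² + (k·y)² = k²(x² + y²). Each prime p ≡ 1 (mod 4) is itself a sum of two squares; find a² by testing p − a² for a perfect square:
  89: 89 − 1² = 88, 89 − 2² = 85, 89 − 3² = 80, 89 − 4² = 73, 89 − 5² = 64 = 8² ⇒ 89 = 5² + 8².
  97: 97 − 1² = 96, 97 − 2² = 93, 97 − 3² = 88, 97 − 4² = 81 = 9² ⇒ 97 = 4² + 9².
  Combine using the Brahmagupta–Fibonacci identity (a² + b²)(c² + d²) = (ac − bd)² + (ad + bc)² = (ac + bd)² + (ad − bc)²:
  89 · 97 = 8633: from (5² + 8²)(4² + 9²), take (5·4 − 8·9, 5·9 + 8·4) = (20 − 72, 45 + 32) = (-52, 77); dropping signs (only squares matter) gives (52, 77); check 52² + 77² = 2704 + 5929 = 8633 ✓.
  Scale by k = 3: (3·52, 3·77) = (156, 231).
Step 4: Order so x ≤ y and verify: 156² + 231² = 24336 + 53361 = 77697 = n. ✓

n = 77697 = 156² + 231² (one valid representation with x ≤ y).


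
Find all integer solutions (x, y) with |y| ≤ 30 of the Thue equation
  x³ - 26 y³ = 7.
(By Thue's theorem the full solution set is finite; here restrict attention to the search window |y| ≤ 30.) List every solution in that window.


The equation is x³ - 26y³ = 7. For fixed y, x³ = 26·y³ + 7, so a solution requires the RHS to be a perfect cube.
Strategy: iterate y from -30 to 30, compute RHS = 26·y³ + 7, and check whether it is a (positive or negative) perfect cube.
Check small values of y:
  y = 0: RHS = 7 is not a perfect cube.
  y = 1: RHS = 33 is not a perfect cube.
  y = -1: RHS = -19 is not a perfect cube.
  y = 2: RHS = 215 is not a perfect cube.
  y = -2: RHS = -201 is not a perfect cube.
  y = 3: RHS = 709 is not a perfect cube.
  y = -3: RHS = -695 is not a perfect cube.
Continuing the search up to |y| = 30 finds no solutions either.
No (x, y) in the scanned range satisfies the equation.

No integer solutions with |y| ≤ 30.


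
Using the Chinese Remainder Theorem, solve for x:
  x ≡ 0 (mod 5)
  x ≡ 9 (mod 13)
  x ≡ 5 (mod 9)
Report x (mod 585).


Moduli 5, 13, 9 are pairwise coprime; by CRT there is a unique solution modulo M = 5 · 13 · 9 = 585.
Solve pairwise, accumulating the modulus:
  Start with x ≡ 0 (mod 5).
  Combine with x ≡ 9 (mod 13): since gcd(5, 13) = 1, we get a unique residue mod 65.
    Write x = 0 + 5·t and substitute into x ≡ 9 (mod 13): 5·t ≡ 9 − 0 = 9 (mod 13).
    The inverse of 5 mod 13 is 8 (since 5·8 = 40 = 3·13 + 1), so t ≡ 8·9 = 72 ≡ 7 (mod 13).
    Then x = 0 + 5·7 = 35, valid modulo lcm(5, 13) = 65: x ≡ 35 (mod 65).
  Combine with x ≡ 5 (mod 9): since gcd(65, 9) = 1, we get a unique residue mod 585.
    Write x = 35 + 65·t and substitute into x ≡ 5 (mod 9): 65·t ≡ 5 − 35 = -30 (mod 9).
    Reduce coefficients mod 9: 2·t ≡ 6 (mod 9).
    The inverse of 2 mod 9 is 5 (since 2·5 = 10 = 1·9 + 1), so t ≡ 5·6 = 30 ≡ 3 (mod 9).
    Then x = 35 + 65·3 = 230, valid modulo lcm(65, 9) = 585: x ≡ 230 (mod 585).
Verify: 230 mod 5 = 0 ✓, 230 mod 13 = 9 ✓, 230 mod 9 = 5 ✓.

x ≡ 230 (mod 585).


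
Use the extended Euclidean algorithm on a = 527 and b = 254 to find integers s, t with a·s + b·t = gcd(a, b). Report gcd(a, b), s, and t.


Euclidean algorithm on (527, 254) — divide until remainder is 0:
  527 = 2 · 254 + 19
  254 = 13 · 19 + 7
  19 = 2 · 7 + 5
  7 = 1 · 5 + 2
  5 = 2 · 2 + 1
  2 = 2 · 1 + 0
gcd(527, 254) = 1.
Track Bezout coefficients alongside the remainders: start with r₀ = 527 = a·1 + b·0 (s = 1, t = 0) and r₁ = 254 = a·0 + b·1 (s = 0, t = 1); each new remainder r_{k+1} = r_{k-1} − q_k·r_k inherits s_{k+1} = s_{k-1} − q_k·s_k, t_{k+1} = t_{k-1} − q_k·t_k, so r_k = a·s_k + b·t_k at every step:
  q = 2: r = 19, s = 1 − 2·0 = 1, t = 0 − 2·1 = -2  (check: 527·1 + 254·(-2) = 19)
  q = 13: r = 7, s = 0 − 13·1 = -13, t = 1 − 13·(-2) = 27  (check: 527·(-13) + 254·27 = 7)
  q = 2: r = 5, s = 1 − 2·(-13) = 27, t = -2 − 2·27 = -56  (check: 527·27 + 254·(-56) = 5)
  q = 1: r = 2, s = -13 − 1·27 = -40, t = 27 − 1·(-56) = 83  (check: 527·(-40) + 254·83 = 2)
  q = 2: r = 1, s = 27 − 2·(-40) = 107, t = -56 − 2·83 = -222  (check: 527·107 + 254·(-222) = 1)
The row with r = 1 (the gcd) gives the Bezout coefficients s = 107, t = -222.
Result: 527 · (107) + 254 · (-222) = 1.

gcd(527, 254) = 1; s = 107, t = -222 (check: 527·107 + 254·(-222) = 1).


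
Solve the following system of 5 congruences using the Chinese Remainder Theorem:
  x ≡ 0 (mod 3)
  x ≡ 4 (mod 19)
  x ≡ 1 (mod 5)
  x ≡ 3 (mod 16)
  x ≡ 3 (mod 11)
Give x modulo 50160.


Product of moduli M = 3 · 19 · 5 · 16 · 11 = 50160.
Merge one congruence at a time:
  Start: x ≡ 0 (mod 3).
  Combine with x ≡ 4 (mod 19); new modulus lcm = 57.
    Write x = 0 + 3·t and substitute into x ≡ 4 (mod 19): 3·t ≡ 4 − 0 = 4 (mod 19).
    The inverse of 3 mod 19 is 13 (since 3·13 = 39 = 2·19 + 1), so t ≡ 13·4 = 52 ≡ 14 (mod 19).
    Then x = 0 + 3·14 = 42, valid modulo lcm(3, 19) = 57: x ≡ 42 (mod 57).
  Combine with x ≡ 1 (mod 5); new modulus lcm = 285.
    Write x = 42 + 57·t and substitute into x ≡ 1 (mod 5): 57·t ≡ 1 − 42 = -41 (mod 5).
    Reduce coefficients mod 5: 2·t ≡ 4 (mod 5).
    The inverse of 2 mod 5 is 3 (since 2·3 = 6 = 1·5 + 1), so t ≡ 3·4 = 12 ≡ 2 (mod 5).
    Then x = 42 + 57·2 = 156, valid modulo lcm(57, 5) = 285: x ≡ 156 (mod 285).
  Combine with x ≡ 3 (mod 16); new modulus lcm = 4560.
    Write x = 156 + 285·t and substitute into x ≡ 3 (mod 16): 285·t ≡ 3 − 156 = -153 (mod 16).
    Reduce coefficients mod 16: 13·t ≡ 7 (mod 16).
    The inverse of 13 mod 16 is 5 (since 13·5 = 65 = 4·16 + 1), so t ≡ 5·7 = 35 ≡ 3 (mod 16).
    Then x = 156 + 285·3 = 1011, valid modulo lcm(285, 16) = 4560: x ≡ 1011 (mod 4560).
  Combine with x ≡ 3 (mod 11); new modulus lcm = 50160.
    Write x = 1011 + 4560·t and substitute into x ≡ 3 (mod 11): 4560·t ≡ 3 − 1011 = -1008 (mod 11).
    Reduce coefficients mod 11: 6·t ≡ 4 (mod 11).
    The inverse of 6 mod 11 is 2 (since 6·2 = 12 = 1·11 + 1), so t ≡ 2·4 = 8 ≡ 8 (mod 11).
    Then x = 1011 + 4560·8 = 37491, valid modulo lcm(4560, 11) = 50160: x ≡ 37491 (mod 50160).
Verify against each original: 37491 mod 3 = 0, 37491 mod 19 = 4, 37491 mod 5 = 1, 37491 mod 16 = 3, 37491 mod 11 = 3.

x ≡ 37491 (mod 50160).


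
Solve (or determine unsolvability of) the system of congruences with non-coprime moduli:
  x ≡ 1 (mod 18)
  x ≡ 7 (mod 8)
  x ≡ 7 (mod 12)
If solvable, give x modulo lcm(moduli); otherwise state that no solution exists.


Moduli 18, 8, 12 are not pairwise coprime, so CRT works modulo lcm(m_i) when all pairwise compatibility conditions hold.
Pairwise compatibility: gcd(m_i, m_j) must divide a_i - a_j for every pair.
Merge one congruence at a time:
  Start: x ≡ 1 (mod 18).
  Combine with x ≡ 7 (mod 8): gcd(18, 8) = 2; 7 - 1 = 6, which IS divisible by 2, so compatible.
    Write x = 1 + 18·t and substitute into x ≡ 7 (mod 8): 18·t ≡ 7 − 1 = 6 (mod 8).
    Divide the congruence (and modulus) by g = 2: 9·t ≡ 3 (mod 4).
    Reduce coefficients mod 4: 1·t ≡ 3 (mod 4).
    So t ≡ 3 (mod 4).
    Then x = 1 + 18·3 = 55, valid modulo lcm(18, 8) = 72: x ≡ 55 (mod 72).
  Combine with x ≡ 7 (mod 12): gcd(72, 12) = 12; 7 - 55 = -48, which IS divisible by 12, so compatible.
    Write x = 55 + 72·t and substitute into x ≡ 7 (mod 12): 72·t ≡ 7 − 55 = -48 (mod 12).
    Divide the congruence (and modulus) by g = 12: 6·t ≡ -4 (mod 1).
    Modulo 1 every t works; take t = 0.
    Then x = 55 + 72·0 = 55, valid modulo lcm(72, 12) = 72: x ≡ 55 (mod 72).
Verify: 55 mod 18 = 1, 55 mod 8 = 7, 55 mod 12 = 7.

x ≡ 55 (mod 72).


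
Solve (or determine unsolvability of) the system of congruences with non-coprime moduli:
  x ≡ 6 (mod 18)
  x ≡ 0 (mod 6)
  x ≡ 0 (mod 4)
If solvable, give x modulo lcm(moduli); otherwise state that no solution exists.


Moduli 18, 6, 4 are not pairwise coprime, so CRT works modulo lcm(m_i) when all pairwise compatibility conditions hold.
Pairwise compatibility: gcd(m_i, m_j) must divide a_i - a_j for every pair.
Merge one congruence at a time:
  Start: x ≡ 6 (mod 18).
  Combine with x ≡ 0 (mod 6): gcd(18, 6) = 6; 0 - 6 = -6, which IS divisible by 6, so compatible.
    Write x = 6 + 18·t and substitute into x ≡ 0 (mod 6): 18·t ≡ 0 − 6 = -6 (mod 6).
    Divide the congruence (and modulus) by g = 6: 3·t ≡ -1 (mod 1).
    Modulo 1 every t works; take t = 0.
    Then x = 6 + 18·0 = 6, valid modulo lcm(18, 6) = 18: x ≡ 6 (mod 18).
  Combine with x ≡ 0 (mod 4): gcd(18, 4) = 2; 0 - 6 = -6, which IS divisible by 2, so compatible.
    Write x = 6 + 18·t and substitute into x ≡ 0 (mod 4): 18·t ≡ 0 − 6 = -6 (mod 4).
    Divide the congruence (and modulus) by g = 2: 9·t ≡ -3 (mod 2).
    Reduce coefficients mod 2: 1·t ≡ 1 (mod 2).
    So t ≡ 1 (mod 2).
    Then x = 6 + 18·1 = 24, valid modulo lcm(18, 4) = 36: x ≡ 24 (mod 36).
Verify: 24 mod 18 = 6, 24 mod 6 = 0, 24 mod 4 = 0.

x ≡ 24 (mod 36).


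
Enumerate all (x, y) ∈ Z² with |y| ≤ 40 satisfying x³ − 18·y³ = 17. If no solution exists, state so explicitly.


The equation is x³ - 18y³ = 17. For fixed y, x³ = 18·y³ + 17, so a solution requires the RHS to be a perfect cube.
Strategy: iterate y from -40 to 40, compute RHS = 18·y³ + 17, and check whether it is a (positive or negative) perfect cube.
Check small values of y:
  y = 0: RHS = 17 is not a perfect cube.
  y = 1: RHS = 35 is not a perfect cube.
  y = -1: RHS = -1 = (-1)³ ⇒ x = -1 works.
  y = 2: RHS = 161 is not a perfect cube.
  y = -2: RHS = -127 is not a perfect cube.
  y = 3: RHS = 503 is not a perfect cube.
  y = -3: RHS = -469 is not a perfect cube.
Continuing the search up to |y| = 40 finds no further solutions beyond those listed.
Collected solutions: (-1, -1).

Solutions (with |y| ≤ 40): (-1, -1).


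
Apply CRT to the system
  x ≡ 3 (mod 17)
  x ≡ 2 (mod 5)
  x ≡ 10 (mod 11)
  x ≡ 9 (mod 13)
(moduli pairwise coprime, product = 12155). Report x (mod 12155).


Product of moduli M = 17 · 5 · 11 · 13 = 12155.
Merge one congruence at a time:
  Start: x ≡ 3 (mod 17).
  Combine with x ≡ 2 (mod 5); new modulus lcm = 85.
    Write x = 3 + 17·t and substitute into x ≡ 2 (mod 5): 17·t ≡ 2 − 3 = -1 (mod 5).
    Reduce coefficients mod 5: 2·t ≡ 4 (mod 5).
    The inverse of 2 mod 5 is 3 (since 2·3 = 6 = 1·5 + 1), so t ≡ 3·4 = 12 ≡ 2 (mod 5).
    Then x = 3 + 17·2 = 37, valid modulo lcm(17, 5) = 85: x ≡ 37 (mod 85).
  Combine with x ≡ 10 (mod 11); new modulus lcm = 935.
    Write x = 37 + 85·t and substitute into x ≡ 10 (mod 11): 85·t ≡ 10 − 37 = -27 (mod 11).
    Reduce coefficients mod 11: 8·t ≡ 6 (mod 11).
    The inverse of 8 mod 11 is 7 (since 8·7 = 56 = 5·11 + 1), so t ≡ 7·6 = 42 ≡ 9 (mod 11).
    Then x = 37 + 85·9 = 802, valid modulo lcm(85, 11) = 935: x ≡ 802 (mod 935).
  Combine with x ≡ 9 (mod 13); new modulus lcm = 12155.
    Write x = 802 + 935·t and substitute into x ≡ 9 (mod 13): 935·t ≡ 9 − 802 = -793 (mod 13).
    Reduce coefficients mod 13: 12·t ≡ 0 (mod 13).
    The inverse of 12 mod 13 is 12 (since 12·12 = 144 = 11·13 + 1), so t ≡ 12·0 = 0 ≡ 0 (mod 13).
    Then x = 802 + 935·0 = 802, valid modulo lcm(935, 13) = 12155: x ≡ 802 (mod 12155).
Verify against each original: 802 mod 17 = 3, 802 mod 5 = 2, 802 mod 11 = 10, 802 mod 13 = 9.

x ≡ 802 (mod 12155).


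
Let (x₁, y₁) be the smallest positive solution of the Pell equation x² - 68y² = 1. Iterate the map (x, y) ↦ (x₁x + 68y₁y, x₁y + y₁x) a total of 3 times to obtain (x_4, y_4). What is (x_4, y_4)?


Step 1: Find the fundamental solution (x₁, y₁) of x² - 68y² = 1.
  Expand √68 as a continued fraction. a₀ = ⌊√68⌋ = 8; iterate m_{k+1} = d_k·a_k − m_k, d_{k+1} = (68 − m_{k+1}²)/d_k, a_{k+1} = ⌊(a₀ + m_{k+1})/d_{k+1}⌋ (starting m₀ = 0, d₀ = 1), with convergents p_k = a_k·p_{k-1} + p_{k-2}, q_k = a_k·q_{k-1} + q_{k-2} (p₋₁ = 1, q₋₁ = 0):
  k = 0: a₀ = 8; p₀/q₀ = 8/1; p₀² − 68·q₀² = 64 − 68 = -4.
  k = 1: m = 8, d = 4, a = ⌊(8 + 8)/4⌋ = 4; p/q = (4·8 + 1)/(4·1 + 0) = 33/4; p² − 68·q² = 1089 − 1088 = 1.
  The first convergent with p² − 68·q² = 1 gives the fundamental solution (x₁, y₁) = (33, 4).
Step 2: Apply the recurrence (x_{n+1}, y_{n+1}) = (x₁x_n + 68y₁y_n, x₁y_n + y₁x_n) repeatedly.
  From (x_1, y_1) = (33, 4): x_2 = 33·33 + 68·4·4 = 2177; y_2 = 33·4 + 4·33 = 264.
  From (x_2, y_2) = (2177, 264): x_3 = 33·2177 + 68·4·264 = 143649; y_3 = 33·264 + 4·2177 = 17420.
  From (x_3, y_3) = (143649, 17420): x_4 = 33·143649 + 68·4·17420 = 9478657; y_4 = 33·17420 + 4·143649 = 1149456.
Step 3: Verify x_4² - 68·y_4² = 89844938523649 - 89844938523648 = 1 (should be 1). ✓

(x_1, y_1) = (33, 4); (x_4, y_4) = (9478657, 1149456).


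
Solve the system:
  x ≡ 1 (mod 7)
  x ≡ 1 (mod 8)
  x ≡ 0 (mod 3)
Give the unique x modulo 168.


Moduli 7, 8, 3 are pairwise coprime; by CRT there is a unique solution modulo M = 7 · 8 · 3 = 168.
Solve pairwise, accumulating the modulus:
  Start with x ≡ 1 (mod 7).
  Combine with x ≡ 1 (mod 8): since gcd(7, 8) = 1, we get a unique residue mod 56.
    Write x = 1 + 7·t and substitute into x ≡ 1 (mod 8): 7·t ≡ 1 − 1 = 0 (mod 8).
    The inverse of 7 mod 8 is 7 (since 7·7 = 49 = 6·8 + 1), so t ≡ 7·0 = 0 ≡ 0 (mod 8).
    Then x = 1 + 7·0 = 1, valid modulo lcm(7, 8) = 56: x ≡ 1 (mod 56).
  Combine with x ≡ 0 (mod 3): since gcd(56, 3) = 1, we get a unique residue mod 168.
    Write x = 1 + 56·t and substitute into x ≡ 0 (mod 3): 56·t ≡ 0 − 1 = -1 (mod 3).
    Reduce coefficients mod 3: 2·t ≡ 2 (mod 3).
    The inverse of 2 mod 3 is 2 (since 2·2 = 4 = 1·3 + 1), so t ≡ 2·2 = 4 ≡ 1 (mod 3).
    Then x = 1 + 56·1 = 57, valid modulo lcm(56, 3) = 168: x ≡ 57 (mod 168).
Verify: 57 mod 7 = 1 ✓, 57 mod 8 = 1 ✓, 57 mod 3 = 0 ✓.

x ≡ 57 (mod 168).


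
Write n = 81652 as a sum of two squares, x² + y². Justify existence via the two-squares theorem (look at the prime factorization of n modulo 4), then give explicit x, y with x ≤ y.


Step 1: Factor n = 81652 = 2^2 · 137 · 149.
Step 2: Check the mod-4 condition on each prime factor: 2 = 2 (special); 137 ≡ 1 (mod 4), exponent 1; 149 ≡ 1 (mod 4), exponent 1.
All primes ≡ 3 (mod 4) appear to even exponent (or don't appear), so by the two-squares theorem n IS expressible as a sum of two squares.
Step 3: Build a representation. Group n = k² · m with k = 2 and m = 137 · 149 = 20413 (a product of primes ≡ 1 (mod 4)); a representation of m scales to one of n via (k·x)² + (k·y)² = k²(x² + y²). Each prime p ≡ 1 (mod 4) is itself a sum of two squares; find a² by testing p − a² for a perfect square:
  137: 137 − 1² = 136, 137 − 2² = 133, 137 − 3² = 128, 137 − 4² = 121 = 11² ⇒ 137 = 4² + 11².
  149: 149 − 1² = 148, 149 − 2² = 145, 149 − 3² = 140, 149 − 4² = 133, 149 − 5² = 124, 149 − 6² = 113, 149 − 7² = 100 = 10² ⇒ 149 = 7² + 10².
  Combine using the Brahmagupta–Fibonacci identity (a² + b²)(c² + d²) = (ac − bd)² + (ad + bc)² = (ac + bd)² + (ad − bc)²:
  137 · 149 = 20413: from (4² + 11²)(7² + 10²), take (4·7 − 11·10, 4·10 + 11·7) = (28 − 110, 40 + 77) = (-82, 117); dropping signs (only squares matter) gives (82, 117); check 82² + 117² = 6724 + 13689 = 20413 ✓.
  Scale by k = 2: (2·82, 2·117) = (164, 234).
Step 4: Order so x ≤ y and verify: 164² + 234² = 26896 + 54756 = 81652 = n. ✓

n = 81652 = 164² + 234² (one valid representation with x ≤ y).


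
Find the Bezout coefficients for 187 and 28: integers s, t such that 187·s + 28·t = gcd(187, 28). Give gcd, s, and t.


Euclidean algorithm on (187, 28) — divide until remainder is 0:
  187 = 6 · 28 + 19
  28 = 1 · 19 + 9
  19 = 2 · 9 + 1
  9 = 9 · 1 + 0
gcd(187, 28) = 1.
Track Bezout coefficients alongside the remainders: start with r₀ = 187 = a·1 + b·0 (s = 1, t = 0) and r₁ = 28 = a·0 + b·1 (s = 0, t = 1); each new remainder r_{k+1} = r_{k-1} − q_k·r_k inherits s_{k+1} = s_{k-1} − q_k·s_k, t_{k+1} = t_{k-1} − q_k·t_k, so r_k = a·s_k + b·t_k at every step:
  q = 6: r = 19, s = 1 − 6·0 = 1, t = 0 − 6·1 = -6  (check: 187·1 + 28·(-6) = 19)
  q = 1: r = 9, s = 0 − 1·1 = -1, t = 1 − 1·(-6) = 7  (check: 187·(-1) + 28·7 = 9)
  q = 2: r = 1, s = 1 − 2·(-1) = 3, t = -6 − 2·7 = -20  (check: 187·3 + 28·(-20) = 1)
The row with r = 1 (the gcd) gives the Bezout coefficients s = 3, t = -20.
Result: 187 · (3) + 28 · (-20) = 1.

gcd(187, 28) = 1; s = 3, t = -20 (check: 187·3 + 28·(-20) = 1).
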